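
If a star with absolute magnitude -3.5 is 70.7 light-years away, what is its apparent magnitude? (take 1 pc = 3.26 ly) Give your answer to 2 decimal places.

m ≈ -1.82

d = 70.7 ly / 3.26 = 21.69 pc
m = M + 5 log₁₀ d − 5 = -3.5 + 5·1.3362 − 5 = -1.819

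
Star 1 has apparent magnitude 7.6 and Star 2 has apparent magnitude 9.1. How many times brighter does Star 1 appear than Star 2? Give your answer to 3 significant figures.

3.98

Δm = 7.6 − (9.1) = -1.5
Flux ratio = 10^(−0.4 Δm) = 10^(−0.4 × -1.5) = 10^0.600 = 3.981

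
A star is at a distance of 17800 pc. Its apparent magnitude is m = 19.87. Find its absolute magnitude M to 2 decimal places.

M ≈ 3.62

5 log₁₀(d/10 pc) = 5 log₁₀(17800) − 5 = 16.252
M = m − 5 log₁₀(d/10) = 19.87 − 16.252 = 3.618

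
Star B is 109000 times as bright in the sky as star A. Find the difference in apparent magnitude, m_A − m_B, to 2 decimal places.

Pogson: Δm = −2.5 log₁₀(ratio) = −2.5 log₁₀(109000) = −2.5 × 5.0374 = -12.594
Star B is brighter so has the smaller magnitude: m_A − m_B is positive.

m_A − m_B ≈ 12.59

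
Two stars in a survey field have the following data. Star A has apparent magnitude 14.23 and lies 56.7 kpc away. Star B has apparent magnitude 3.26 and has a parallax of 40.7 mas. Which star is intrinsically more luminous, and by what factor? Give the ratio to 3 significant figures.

Star A is more luminous, by a factor of 218.

Star A: d = 56.7 kpc = 56700 pc
Star A: M = m − 5 log₁₀ d + 5 = 14.23 − 5·4.7536 + 5 = -4.538
Star B: p = 40.7 mas = 0.0407″ → d = 1/p = 24.57 pc
Star B: M = m − 5 log₁₀ d + 5 = 3.26 − 5·1.3904 + 5 = 1.308
ΔM = M_A − M_B = -4.538 − (1.308) = -5.846; smaller M is more luminous → Star A.
L ratio = 10^(0.4 |ΔM|) = 10^2.338 = 217.9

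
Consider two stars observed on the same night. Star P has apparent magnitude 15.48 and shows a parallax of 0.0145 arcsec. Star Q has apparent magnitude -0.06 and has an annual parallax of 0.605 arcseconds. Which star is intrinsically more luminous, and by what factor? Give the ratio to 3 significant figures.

Star Q is more luminous, by a factor of 945.

Star P: d = 1/p = 1/0.0145″ = 68.97 pc
Star P: M = m − 5 log₁₀ d + 5 = 15.48 − 5·1.8386 + 5 = 11.287
Star Q: d = 1/p = 1/0.605″ = 1.653 pc
Star Q: M = m − 5 log₁₀ d + 5 = -0.06 − 5·0.2182 + 5 = 3.849
ΔM = M_P − M_Q = 11.287 − (3.849) = 7.438; smaller M is more luminous → Star Q.
L ratio = 10^(0.4 |ΔM|) = 10^2.975 = 944.6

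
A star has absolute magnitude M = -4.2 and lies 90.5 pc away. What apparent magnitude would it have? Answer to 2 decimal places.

m ≈ 0.58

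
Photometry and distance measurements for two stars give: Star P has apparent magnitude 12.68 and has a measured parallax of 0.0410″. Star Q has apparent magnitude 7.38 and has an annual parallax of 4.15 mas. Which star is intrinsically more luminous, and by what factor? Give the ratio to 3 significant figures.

Star Q is more luminous, by a factor of 12900.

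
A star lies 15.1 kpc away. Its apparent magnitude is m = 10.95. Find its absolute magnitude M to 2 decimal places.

M ≈ -4.94

d = 15.1 kpc = 15100 pc
5 log₁₀(d/10 pc) = 5 log₁₀(15100) − 5 = 15.895
M = m − 5 log₁₀(d/10) = 10.95 − 15.895 = -4.945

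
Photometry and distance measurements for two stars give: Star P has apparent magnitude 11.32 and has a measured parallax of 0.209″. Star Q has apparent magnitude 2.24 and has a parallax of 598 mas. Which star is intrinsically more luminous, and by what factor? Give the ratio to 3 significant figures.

Star P: d = 1/p = 1/0.209″ = 4.785 pc
Star P: M = m − 5 log₁₀ d + 5 = 11.32 − 5·0.6799 + 5 = 12.921
Star Q: p = 598 mas = 0.598″ → d = 1/p = 1.672 pc
Star Q: M = m − 5 log₁₀ d + 5 = 2.24 − 5·0.2233 + 5 = 6.124
ΔM = M_P − M_Q = 12.921 − (6.124) = 6.797; smaller M is more luminous → Star Q.
L ratio = 10^(0.4 |ΔM|) = 10^2.719 = 523.5

Star Q is more luminous, by a factor of 523.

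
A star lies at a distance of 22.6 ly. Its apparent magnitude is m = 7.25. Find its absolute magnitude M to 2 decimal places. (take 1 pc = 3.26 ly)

M ≈ 8.05

d = 22.6 ly / 3.26 = 6.933 pc
5 log₁₀(d/10 pc) = 5 log₁₀(6.933) − 5 = -0.796
M = m − 5 log₁₀(d/10) = 7.25 + 0.796 = 8.046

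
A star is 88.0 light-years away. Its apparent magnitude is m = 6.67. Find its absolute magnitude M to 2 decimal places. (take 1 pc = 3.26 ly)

d = 88.0 ly / 3.26 = 26.99 pc
5 log₁₀(d/10 pc) = 5 log₁₀(26.99) − 5 = 2.156
M = m − 5 log₁₀(d/10) = 6.67 − 2.156 = 4.514

M ≈ 4.51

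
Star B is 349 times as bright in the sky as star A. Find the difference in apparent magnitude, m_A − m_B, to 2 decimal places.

Pogson: Δm = −2.5 log₁₀(ratio) = −2.5 log₁₀(349) = −2.5 × 2.5428 = -6.357
Star B is brighter so has the smaller magnitude: m_A − m_B is positive.

m_A − m_B ≈ 6.36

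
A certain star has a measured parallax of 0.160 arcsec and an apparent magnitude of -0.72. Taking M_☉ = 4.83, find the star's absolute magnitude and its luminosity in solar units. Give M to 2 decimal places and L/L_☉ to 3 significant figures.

d = 1/p = 1/0.160″ = 6.250 pc
M = m − 5 log₁₀ d + 5 = -0.72 − 5·0.7959 + 5 = 0.301
M − M_☉ = 0.301 − 4.83 = -4.529
L/L_☉ = 10^(−0.4 × -4.529) = 64.83

M ≈ 0.30; L/L_☉ ≈ 64.8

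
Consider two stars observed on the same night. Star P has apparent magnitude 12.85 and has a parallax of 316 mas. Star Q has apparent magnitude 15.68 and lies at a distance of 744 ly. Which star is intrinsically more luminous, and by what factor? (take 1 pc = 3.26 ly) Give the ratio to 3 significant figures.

Star Q is more luminous, by a factor of 384.

Star P: p = 316 mas = 0.316″ → d = 1/p = 3.165 pc
Star P: M = m − 5 log₁₀ d + 5 = 12.85 − 5·0.5003 + 5 = 15.348
Star Q: d = 744 ly / 3.26 = 228.2 pc
Star Q: M = m − 5 log₁₀ d + 5 = 15.68 − 5·2.3584 + 5 = 8.888
ΔM = M_P − M_Q = 15.348 − (8.888) = 6.460; smaller M is more luminous → Star Q.
L ratio = 10^(0.4 |ΔM|) = 10^2.584 = 383.8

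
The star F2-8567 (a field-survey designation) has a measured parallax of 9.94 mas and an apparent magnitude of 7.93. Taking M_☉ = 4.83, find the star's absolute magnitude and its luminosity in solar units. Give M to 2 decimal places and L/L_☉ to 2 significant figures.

M ≈ 2.92; L/L_☉ ≈ 5.8

d = 1/p = 1000/9.94 mas = 100.6 pc
M = m − 5 log₁₀ d + 5 = 7.93 − 5·2.0026 + 5 = 2.917
M − M_☉ = 2.917 − 4.83 = -1.913
L/L_☉ = 10^(−0.4 × -1.913) = 5.824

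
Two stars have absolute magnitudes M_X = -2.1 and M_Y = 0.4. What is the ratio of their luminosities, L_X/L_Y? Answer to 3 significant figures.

L_X/L_Y ≈ 10.0

ΔM = M_X − M_Y = -2.5
L_X/L_Y = 10^(−0.4 ΔM) = 10^1.000 = 10.00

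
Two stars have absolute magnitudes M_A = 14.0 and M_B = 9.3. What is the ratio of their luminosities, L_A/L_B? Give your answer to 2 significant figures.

L_A/L_B ≈ 0.013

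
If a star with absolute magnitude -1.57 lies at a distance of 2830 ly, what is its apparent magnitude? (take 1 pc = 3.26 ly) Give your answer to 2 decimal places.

m ≈ 8.12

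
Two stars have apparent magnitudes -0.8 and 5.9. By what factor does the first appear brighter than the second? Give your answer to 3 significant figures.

479

Magnitude difference = -6.7
Flux ratio = 10^(−0.4 Δm) = 10^(−0.4 × -6.7) = 10^2.680 = 478.6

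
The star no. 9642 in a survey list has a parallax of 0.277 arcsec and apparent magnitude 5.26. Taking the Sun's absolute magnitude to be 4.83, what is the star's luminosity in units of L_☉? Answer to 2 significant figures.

L/L_☉ ≈ 0.088

d = 1/p = 1/0.277″ = 3.610 pc
M = m − 5 log₁₀ d + 5 = 5.26 − 5·0.5575 + 5 = 7.472
M − M_☉ = 7.472 − 4.83 = 2.642
L/L_☉ = 10^(−0.4 × 2.642) = 0.08771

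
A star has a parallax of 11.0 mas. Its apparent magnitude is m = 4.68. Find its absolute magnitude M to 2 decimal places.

M ≈ -0.11

p = 11.0 mas = 0.0110″ → d = 1/p = 90.91 pc
5 log₁₀(d/10 pc) = 5 log₁₀(90.91) − 5 = 4.793
M = m − 5 log₁₀(d/10) = 4.68 − 4.793 = -0.113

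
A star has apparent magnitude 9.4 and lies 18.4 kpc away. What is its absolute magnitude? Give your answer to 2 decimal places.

M ≈ -6.92

d = 18.4 kpc = 18400 pc
5 log₁₀(d/10 pc) = 5 log₁₀(18400) − 5 = 16.324
M = m − 5 log₁₀(d/10) = 9.4 − 16.324 = -6.924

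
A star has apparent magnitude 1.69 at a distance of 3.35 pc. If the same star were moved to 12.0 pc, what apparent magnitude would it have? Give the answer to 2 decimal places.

m ≈ 4.46

Flux ∝ 1/d², so Δm = 5 log₁₀(d₂/d₁) = 5 log₁₀(12.0/3.35) = 2.771
m₂ = m₁ + Δm = 1.69 + (2.771) = 4.461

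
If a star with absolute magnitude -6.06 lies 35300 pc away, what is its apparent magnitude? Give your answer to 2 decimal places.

m ≈ 11.68

m = M + 5 log₁₀ d − 5 = -6.06 + 5·4.5478 − 5 = 11.679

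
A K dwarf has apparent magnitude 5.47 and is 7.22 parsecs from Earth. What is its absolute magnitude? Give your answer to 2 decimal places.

5 log₁₀(d/10 pc) = 5 log₁₀(7.220) − 5 = -0.707
M = m − 5 log₁₀(d/10) = 5.47 + 0.707 = 6.177

M ≈ 6.18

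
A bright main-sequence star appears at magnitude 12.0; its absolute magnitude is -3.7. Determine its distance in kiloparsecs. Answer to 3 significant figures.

d ≈ 13.8 kpc

μ = m − M = 15.700
m − M = 5 log₁₀ d − 5
log₁₀ d = (m − M)/5 + 1 = 4.1400
d = 10^4.1400 = 13800 pc
= 13.80 kpc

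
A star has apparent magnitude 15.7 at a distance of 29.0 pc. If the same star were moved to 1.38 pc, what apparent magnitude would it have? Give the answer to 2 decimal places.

m ≈ 9.09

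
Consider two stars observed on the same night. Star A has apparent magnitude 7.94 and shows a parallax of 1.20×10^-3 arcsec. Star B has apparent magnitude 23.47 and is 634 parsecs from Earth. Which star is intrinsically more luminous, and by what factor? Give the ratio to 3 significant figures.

Star A is more luminous, by a factor of 2.81×10^6.

Star A: d = 1/p = 1/1.20×10^-3″ = 833.3 pc
Star A: M = m − 5 log₁₀ d + 5 = 7.94 − 5·2.9208 + 5 = -1.664
Star B: M = m − 5 log₁₀ d + 5 = 23.47 − 5·2.8021 + 5 = 14.460
ΔM = M_A − M_B = -1.664 − (14.460) = -16.124; smaller M is more luminous → Star A.
L ratio = 10^(0.4 |ΔM|) = 10^6.449 = 2.815×10^6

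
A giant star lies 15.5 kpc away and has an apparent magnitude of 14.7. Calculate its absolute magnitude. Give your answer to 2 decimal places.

d = 15.5 kpc = 15500 pc
5 log₁₀(d/10 pc) = 5 log₁₀(15500) − 5 = 15.952
M = m − 5 log₁₀(d/10) = 14.7 − 15.952 = -1.252

M ≈ -1.25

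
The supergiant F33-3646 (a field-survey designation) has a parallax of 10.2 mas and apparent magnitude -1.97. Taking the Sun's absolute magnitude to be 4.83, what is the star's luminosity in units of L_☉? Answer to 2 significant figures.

d = 1/p = 1000/10.2 mas = 98.04 pc
M = m − 5 log₁₀ d + 5 = -1.97 − 5·1.9914 + 5 = -6.927
M − M_☉ = -6.927 − 4.83 = -11.757
L/L_☉ = 10^(−0.4 × -11.757) = 50440

L/L_☉ ≈ 50000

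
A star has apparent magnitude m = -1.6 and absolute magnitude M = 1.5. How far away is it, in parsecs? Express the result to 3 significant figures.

Distance modulus: m − M = -1.6 − (1.5) = -3.100
m − M = 5 log₁₀ d − 5
log₁₀ d = (m − M)/5 + 1 = 0.3800
d = 10^0.3800 = 2.399 pc

d ≈ 2.40 pc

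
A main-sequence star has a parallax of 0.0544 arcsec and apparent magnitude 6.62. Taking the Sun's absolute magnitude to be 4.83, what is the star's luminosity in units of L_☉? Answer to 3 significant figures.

d = 1/p = 1/0.0544″ = 18.38 pc
M = m − 5 log₁₀ d + 5 = 6.62 − 5·1.2644 + 5 = 5.298
M − M_☉ = 5.298 − 4.83 = 0.468
L/L_☉ = 10^(−0.4 × 0.468) = 0.6498

L/L_☉ ≈ 0.650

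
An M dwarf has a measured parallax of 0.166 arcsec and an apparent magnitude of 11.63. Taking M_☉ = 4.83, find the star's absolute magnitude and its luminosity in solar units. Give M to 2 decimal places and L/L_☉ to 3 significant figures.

d = 1/p = 1/0.166″ = 6.024 pc
M = m − 5 log₁₀ d + 5 = 11.63 − 5·0.7799 + 5 = 12.731
M − M_☉ = 12.731 − 4.83 = 7.901
L/L_☉ = 10^(−0.4 × 7.901) = 6.915×10^-4

M ≈ 12.73; L/L_☉ ≈ 6.91×10^-4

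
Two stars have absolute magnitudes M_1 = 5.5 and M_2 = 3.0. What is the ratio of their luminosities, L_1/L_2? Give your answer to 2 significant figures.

L_1/L_2 ≈ 0.10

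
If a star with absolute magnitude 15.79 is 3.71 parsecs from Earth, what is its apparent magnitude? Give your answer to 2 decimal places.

m ≈ 13.64

m = M + 5 log₁₀ d − 5 = 15.79 + 5·0.5694 − 5 = 13.637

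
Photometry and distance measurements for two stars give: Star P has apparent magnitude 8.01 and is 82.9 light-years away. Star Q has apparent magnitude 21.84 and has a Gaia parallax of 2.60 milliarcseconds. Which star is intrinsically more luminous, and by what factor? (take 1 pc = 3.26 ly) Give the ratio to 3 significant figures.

Star P: d = 82.9 ly / 3.26 = 25.43 pc
Star P: M = m − 5 log₁₀ d + 5 = 8.01 − 5·1.4053 + 5 = 5.983
Star Q: p = 2.60 mas = 2.60×10^-3″ → d = 1/p = 384.6 pc
Star Q: M = m − 5 log₁₀ d + 5 = 21.84 − 5·2.5850 + 5 = 13.915
ΔM = M_P − M_Q = 5.983 − (13.915) = -7.932; smaller M is more luminous → Star P.
L ratio = 10^(0.4 |ΔM|) = 10^3.173 = 1488

Star P is more luminous, by a factor of 1490.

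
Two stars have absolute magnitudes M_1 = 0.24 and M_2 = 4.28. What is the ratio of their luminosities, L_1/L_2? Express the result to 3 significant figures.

L_1/L_2 ≈ 41.3

ΔM = M_1 − M_2 = -4.04
L_1/L_2 = 10^(−0.4 ΔM) = 10^1.616 = 41.30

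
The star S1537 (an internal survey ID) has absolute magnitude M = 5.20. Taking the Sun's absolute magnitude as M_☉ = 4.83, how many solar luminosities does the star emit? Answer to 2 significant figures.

M − M_☉ = 5.20 − 4.83 = 0.370
L/L_☉ = 10^(−0.4 (M − M_☉)) = 10^-0.148 = 0.7112

L/L_☉ ≈ 0.71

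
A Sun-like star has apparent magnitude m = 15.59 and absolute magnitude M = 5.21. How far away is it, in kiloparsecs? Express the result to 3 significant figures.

d ≈ 1.19 kpc

Distance modulus: m − M = 15.59 − (5.21) = 10.380
m − M = 5 log₁₀ d − 5
log₁₀ d = (m − M)/5 + 1 = 3.0760
d = 10^3.0760 = 1191 pc
= 1.191 kpc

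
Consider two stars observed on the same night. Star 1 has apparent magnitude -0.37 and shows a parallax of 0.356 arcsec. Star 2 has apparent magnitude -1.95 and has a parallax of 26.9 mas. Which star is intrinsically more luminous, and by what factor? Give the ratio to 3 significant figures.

Star 2 is more luminous, by a factor of 751.

Star 1: d = 1/p = 1/0.356″ = 2.809 pc
Star 1: M = m − 5 log₁₀ d + 5 = -0.37 − 5·0.4486 + 5 = 2.387
Star 2: p = 26.9 mas = 0.0269″ → d = 1/p = 37.17 pc
Star 2: M = m − 5 log₁₀ d + 5 = -1.95 − 5·1.5702 + 5 = -4.801
ΔM = M_1 − M_2 = 2.387 − (-4.801) = 7.188; smaller M is more luminous → Star 2.
L ratio = 10^(0.4 |ΔM|) = 10^2.875 = 750.6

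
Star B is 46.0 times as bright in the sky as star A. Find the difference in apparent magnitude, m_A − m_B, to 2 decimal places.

Pogson: Δm = −2.5 log₁₀(ratio) = −2.5 log₁₀(46.0) = −2.5 × 1.6628 = -4.157
Star B is brighter so has the smaller magnitude: m_A − m_B is positive.

m_A − m_B ≈ 4.16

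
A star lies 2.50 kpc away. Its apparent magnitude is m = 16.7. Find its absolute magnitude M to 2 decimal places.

d = 2.50 kpc = 2500 pc
5 log₁₀(d/10 pc) = 5 log₁₀(2500) − 5 = 11.990
M = m − 5 log₁₀(d/10) = 16.7 − 11.990 = 4.710

M ≈ 4.71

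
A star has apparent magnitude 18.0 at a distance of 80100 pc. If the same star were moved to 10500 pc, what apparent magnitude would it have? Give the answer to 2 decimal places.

Flux ∝ 1/d², so Δm = 5 log₁₀(d₂/d₁) = 5 log₁₀(10500/80100) = -4.412
m₂ = m₁ + Δm = 18.0 + (-4.412) = 13.588

m ≈ 13.59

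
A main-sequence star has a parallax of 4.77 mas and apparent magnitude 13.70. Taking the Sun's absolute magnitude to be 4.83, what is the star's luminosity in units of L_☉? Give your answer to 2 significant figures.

d = 1/p = 1000/4.77 mas = 209.6 pc
M = m − 5 log₁₀ d + 5 = 13.70 − 5·2.3215 + 5 = 7.093
M − M_☉ = 7.093 − 4.83 = 2.263
L/L_☉ = 10^(−0.4 × 2.263) = 0.1244

L/L_☉ ≈ 0.12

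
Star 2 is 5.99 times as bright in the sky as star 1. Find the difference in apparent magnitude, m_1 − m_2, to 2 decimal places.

m_1 − m_2 ≈ 1.94

Pogson: Δm = −2.5 log₁₀(ratio) = −2.5 log₁₀(5.99) = −2.5 × 0.7774 = -1.944
Star 2 is brighter so has the smaller magnitude: m_1 − m_2 is positive.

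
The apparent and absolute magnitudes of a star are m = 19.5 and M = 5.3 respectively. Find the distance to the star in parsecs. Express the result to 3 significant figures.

Distance modulus: m − M = 19.5 − (5.3) = 14.200
m − M = 5 log₁₀ d − 5
log₁₀ d = (m − M)/5 + 1 = 3.8400
d = 10^3.8400 = 6918 pc

d ≈ 6920 pc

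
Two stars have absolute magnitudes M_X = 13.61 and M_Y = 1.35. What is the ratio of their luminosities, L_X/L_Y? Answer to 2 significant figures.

L_X/L_Y ≈ 1.2×10^-5

ΔM = M_X − M_Y = 12.26
L_X/L_Y = 10^(−0.4 ΔM) = 10^-4.904 = 1.247×10^-5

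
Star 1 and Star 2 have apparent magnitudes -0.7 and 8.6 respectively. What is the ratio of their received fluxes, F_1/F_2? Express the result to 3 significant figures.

Δm = -0.7 − (8.6) = -9.3
Flux ratio = 10^(−0.4 Δm) = 10^(−0.4 × -9.3) = 10^3.720 = 5248

F_1/F_2 ≈ 5250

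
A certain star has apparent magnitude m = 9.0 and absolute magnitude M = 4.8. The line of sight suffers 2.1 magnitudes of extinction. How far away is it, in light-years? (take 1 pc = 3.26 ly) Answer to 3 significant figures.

d ≈ 85.7 ly

m − M = 5 log₁₀(d/10 pc) + A  ⇒  9.0 − (4.8) − 2.1 = 5 log₁₀(d/10)
2.100 = 5 log₁₀(d/10)
log₁₀ d = (m − M − A)/5 + 1 = 1.4200
d = 10^1.4200 = 26.30 pc
= 85.75 ly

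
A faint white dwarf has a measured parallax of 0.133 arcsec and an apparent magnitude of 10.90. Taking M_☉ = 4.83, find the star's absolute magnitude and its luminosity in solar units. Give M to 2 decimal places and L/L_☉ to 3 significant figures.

d = 1/p = 1/0.133″ = 7.519 pc
M = m − 5 log₁₀ d + 5 = 10.90 − 5·0.8761 + 5 = 11.519
M − M_☉ = 11.519 − 4.83 = 6.689
L/L_☉ = 10^(−0.4 × 6.689) = 2.110×10^-3

M ≈ 11.52; L/L_☉ ≈ 2.11×10^-3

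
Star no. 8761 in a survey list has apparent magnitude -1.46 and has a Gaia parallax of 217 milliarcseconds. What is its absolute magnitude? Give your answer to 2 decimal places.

p = 217 mas = 0.217″ → d = 1/p = 4.608 pc
5 log₁₀(d/10 pc) = 5 log₁₀(4.608) − 5 = -1.682
M = m − 5 log₁₀(d/10) = -1.46 + 1.682 = 0.222

M ≈ 0.22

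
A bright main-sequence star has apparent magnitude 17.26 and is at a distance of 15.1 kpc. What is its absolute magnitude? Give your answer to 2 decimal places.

d = 15.1 kpc = 15100 pc
5 log₁₀(d/10 pc) = 5 log₁₀(15100) − 5 = 15.895
M = m − 5 log₁₀(d/10) = 17.26 − 15.895 = 1.365

M ≈ 1.37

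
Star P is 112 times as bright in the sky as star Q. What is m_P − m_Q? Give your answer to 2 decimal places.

Pogson: Δm = −2.5 log₁₀(ratio) = −2.5 log₁₀(112) = −2.5 × 2.0492 = -5.123
Star P is brighter, so it has the smaller magnitude: the difference is negative.

m_P − m_Q ≈ -5.12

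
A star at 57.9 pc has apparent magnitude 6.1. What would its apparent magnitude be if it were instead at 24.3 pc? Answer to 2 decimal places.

m ≈ 4.21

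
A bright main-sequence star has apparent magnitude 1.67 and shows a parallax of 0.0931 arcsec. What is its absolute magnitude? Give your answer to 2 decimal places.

M ≈ 1.51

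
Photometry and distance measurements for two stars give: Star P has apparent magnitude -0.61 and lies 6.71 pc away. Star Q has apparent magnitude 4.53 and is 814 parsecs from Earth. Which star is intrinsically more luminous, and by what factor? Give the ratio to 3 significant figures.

Star Q is more luminous, by a factor of 129.

Star P: M = m − 5 log₁₀ d + 5 = -0.61 − 5·0.8267 + 5 = 0.256
Star Q: M = m − 5 log₁₀ d + 5 = 4.53 − 5·2.9106 + 5 = -5.023
ΔM = M_P − M_Q = 0.256 − (-5.023) = 5.280; smaller M is more luminous → Star Q.
L ratio = 10^(0.4 |ΔM|) = 10^2.112 = 129.4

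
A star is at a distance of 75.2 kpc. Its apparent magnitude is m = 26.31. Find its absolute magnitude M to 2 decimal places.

M ≈ 6.93

d = 75.2 kpc = 75200 pc
5 log₁₀(d/10 pc) = 5 log₁₀(75200) − 5 = 19.381
M = m − 5 log₁₀(d/10) = 26.31 − 19.381 = 6.929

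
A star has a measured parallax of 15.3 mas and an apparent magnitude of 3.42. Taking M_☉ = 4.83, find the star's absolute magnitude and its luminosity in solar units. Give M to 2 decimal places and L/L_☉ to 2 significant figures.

M ≈ -0.66; L/L_☉ ≈ 160

d = 1/p = 1000/15.3 mas = 65.36 pc
M = m − 5 log₁₀ d + 5 = 3.42 − 5·1.8153 + 5 = -0.657
M − M_☉ = -0.657 − 4.83 = -5.487
L/L_☉ = 10^(−0.4 × -5.487) = 156.5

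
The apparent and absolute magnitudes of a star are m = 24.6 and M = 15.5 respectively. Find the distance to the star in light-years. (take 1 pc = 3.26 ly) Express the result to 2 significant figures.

d ≈ 2200 ly

μ = m − M = 9.100
m − M = 5 log₁₀ d − 5
log₁₀ d = (m − M)/5 + 1 = 2.8200
d = 10^2.8200 = 660.7 pc
= 2154 ly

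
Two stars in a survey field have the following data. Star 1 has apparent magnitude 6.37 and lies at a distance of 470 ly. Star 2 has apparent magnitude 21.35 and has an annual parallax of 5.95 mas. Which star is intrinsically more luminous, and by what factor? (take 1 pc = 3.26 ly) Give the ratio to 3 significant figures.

Star 1 is more luminous, by a factor of 722000.

Star 1: d = 470 ly / 3.26 = 144.2 pc
Star 1: M = m − 5 log₁₀ d + 5 = 6.37 − 5·2.1589 + 5 = 0.576
Star 2: p = 5.95 mas = 5.95×10^-3″ → d = 1/p = 168.1 pc
Star 2: M = m − 5 log₁₀ d + 5 = 21.35 − 5·2.2255 + 5 = 15.223
ΔM = M_1 − M_2 = 0.576 − (15.223) = -14.647; smaller M is more luminous → Star 1.
L ratio = 10^(0.4 |ΔM|) = 10^5.859 = 722400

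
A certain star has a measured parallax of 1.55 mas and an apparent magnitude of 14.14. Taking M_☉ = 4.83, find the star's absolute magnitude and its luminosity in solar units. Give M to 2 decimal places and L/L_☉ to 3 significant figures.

d = 1/p = 1000/1.55 mas = 645.2 pc
M = m − 5 log₁₀ d + 5 = 14.14 − 5·2.8097 + 5 = 5.092
M − M_☉ = 5.092 − 4.83 = 0.262
L/L_☉ = 10^(−0.4 × 0.262) = 0.7858

M ≈ 5.09; L/L_☉ ≈ 0.786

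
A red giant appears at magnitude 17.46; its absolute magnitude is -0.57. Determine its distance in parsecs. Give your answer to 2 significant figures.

d ≈ 40000 pc

Distance modulus: m − M = 17.46 − (-0.57) = 18.030
m − M = 5 log₁₀ d − 5
log₁₀ d = (m − M)/5 + 1 = 4.6060
d = 10^4.6060 = 40360 pc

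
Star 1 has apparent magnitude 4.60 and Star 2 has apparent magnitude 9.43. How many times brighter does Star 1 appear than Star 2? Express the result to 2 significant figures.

86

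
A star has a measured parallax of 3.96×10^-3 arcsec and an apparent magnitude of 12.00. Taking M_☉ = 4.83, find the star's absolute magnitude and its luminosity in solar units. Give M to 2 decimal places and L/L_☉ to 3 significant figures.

d = 1/p = 1/3.96×10^-3″ = 252.5 pc
M = m − 5 log₁₀ d + 5 = 12.00 − 5·2.4023 + 5 = 4.988
M − M_☉ = 4.988 − 4.83 = 0.158
L/L_☉ = 10^(−0.4 × 0.158) = 0.8642

M ≈ 4.99; L/L_☉ ≈ 0.864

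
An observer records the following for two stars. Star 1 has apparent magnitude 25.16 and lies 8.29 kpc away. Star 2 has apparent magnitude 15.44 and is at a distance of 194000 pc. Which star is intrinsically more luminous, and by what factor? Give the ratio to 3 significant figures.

Star 2 is more luminous, by a factor of 4.23×10^6.

Star 1: d = 8.29 kpc = 8290 pc
Star 1: M = m − 5 log₁₀ d + 5 = 25.16 − 5·3.9186 + 5 = 10.567
Star 2: M = m − 5 log₁₀ d + 5 = 15.44 − 5·5.2878 + 5 = -5.999
ΔM = M_1 − M_2 = 10.567 − (-5.999) = 16.566; smaller M is more luminous → Star 2.
L ratio = 10^(0.4 |ΔM|) = 10^6.626 = 4.232×10^6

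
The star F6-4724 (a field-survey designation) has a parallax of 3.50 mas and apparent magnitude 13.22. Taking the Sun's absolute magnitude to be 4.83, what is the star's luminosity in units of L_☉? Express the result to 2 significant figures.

d = 1/p = 1000/3.50 mas = 285.7 pc
M = m − 5 log₁₀ d + 5 = 13.22 − 5·2.4559 + 5 = 5.940
M − M_☉ = 5.940 − 4.83 = 1.110
L/L_☉ = 10^(−0.4 × 1.110) = 0.3596

L/L_☉ ≈ 0.36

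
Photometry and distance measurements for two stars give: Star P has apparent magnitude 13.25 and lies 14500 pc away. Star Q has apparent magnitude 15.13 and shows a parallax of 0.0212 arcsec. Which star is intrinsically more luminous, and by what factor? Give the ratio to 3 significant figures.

Star P is more luminous, by a factor of 534000.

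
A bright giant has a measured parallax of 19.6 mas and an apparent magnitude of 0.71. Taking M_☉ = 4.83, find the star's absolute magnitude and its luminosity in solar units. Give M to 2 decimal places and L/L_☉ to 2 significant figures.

d = 1/p = 1000/19.6 mas = 51.02 pc
M = m − 5 log₁₀ d + 5 = 0.71 − 5·1.7077 + 5 = -2.829
M − M_☉ = -2.829 − 4.83 = -7.659
L/L_☉ = 10^(−0.4 × -7.659) = 1157

M ≈ -2.83; L/L_☉ ≈ 1200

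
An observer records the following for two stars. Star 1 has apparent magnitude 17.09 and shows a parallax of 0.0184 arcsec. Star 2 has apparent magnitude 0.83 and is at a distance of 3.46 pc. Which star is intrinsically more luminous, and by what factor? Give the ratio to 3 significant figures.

Star 2 is more luminous, by a factor of 12900.

Star 1: d = 1/p = 1/0.0184″ = 54.35 pc
Star 1: M = m − 5 log₁₀ d + 5 = 17.09 − 5·1.7352 + 5 = 13.414
Star 2: M = m − 5 log₁₀ d + 5 = 0.83 − 5·0.5391 + 5 = 3.135
ΔM = M_1 − M_2 = 13.414 − (3.135) = 10.279; smaller M is more luminous → Star 2.
L ratio = 10^(0.4 |ΔM|) = 10^4.112 = 12940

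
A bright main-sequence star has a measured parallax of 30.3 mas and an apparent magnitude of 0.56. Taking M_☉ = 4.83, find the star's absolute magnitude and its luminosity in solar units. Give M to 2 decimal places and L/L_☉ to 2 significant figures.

M ≈ -2.03; L/L_☉ ≈ 560

d = 1/p = 1000/30.3 mas = 33.00 pc
M = m − 5 log₁₀ d + 5 = 0.56 − 5·1.5186 + 5 = -2.033
M − M_☉ = -2.033 − 4.83 = -6.863
L/L_☉ = 10^(−0.4 × -6.863) = 556.1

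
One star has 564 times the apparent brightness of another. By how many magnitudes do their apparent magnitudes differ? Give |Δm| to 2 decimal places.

|Δm| ≈ 6.88

Pogson: Δm = −2.5 log₁₀(ratio) = −2.5 log₁₀(564) = −2.5 × 2.7513 = -6.878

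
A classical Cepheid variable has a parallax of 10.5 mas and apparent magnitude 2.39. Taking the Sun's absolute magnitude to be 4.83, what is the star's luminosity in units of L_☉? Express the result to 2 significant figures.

d = 1/p = 1000/10.5 mas = 95.24 pc
M = m − 5 log₁₀ d + 5 = 2.39 − 5·1.9788 + 5 = -2.504
M − M_☉ = -2.504 − 4.83 = -7.334
L/L_☉ = 10^(−0.4 × -7.334) = 858.3

L/L_☉ ≈ 860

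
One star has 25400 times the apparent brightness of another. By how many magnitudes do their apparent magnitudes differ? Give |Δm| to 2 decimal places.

Pogson: Δm = −2.5 log₁₀(ratio) = −2.5 log₁₀(25400) = −2.5 × 4.4048 = -11.012

|Δm| ≈ 11.01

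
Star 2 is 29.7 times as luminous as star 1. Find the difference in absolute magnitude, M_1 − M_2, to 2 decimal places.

M_1 − M_2 ≈ 3.68

Pogson: ΔM = −2.5 log₁₀(ratio) = −2.5 log₁₀(29.7) = −2.5 × 1.4728 = -3.682
Star 2 is brighter so has the smaller magnitude: M_1 − M_2 is positive.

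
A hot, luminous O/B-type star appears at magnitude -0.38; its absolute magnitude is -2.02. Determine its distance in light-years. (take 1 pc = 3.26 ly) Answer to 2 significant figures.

d ≈ 69 ly

μ = m − M = 1.640
m − M = 5 log₁₀ d − 5
log₁₀ d = (m − M)/5 + 1 = 1.3280
d = 10^1.3280 = 21.28 pc
= 69.38 ly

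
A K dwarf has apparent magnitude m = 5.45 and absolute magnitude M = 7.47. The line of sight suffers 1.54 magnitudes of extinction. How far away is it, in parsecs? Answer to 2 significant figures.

m − M = 5 log₁₀(d/10 pc) + A  ⇒  5.45 − (7.47) − 1.54 = 5 log₁₀(d/10)
-3.560 = 5 log₁₀(d/10)
log₁₀ d = (m − M − A)/5 + 1 = 0.2880
d = 10^0.2880 = 1.941 pc

d ≈ 1.9 pc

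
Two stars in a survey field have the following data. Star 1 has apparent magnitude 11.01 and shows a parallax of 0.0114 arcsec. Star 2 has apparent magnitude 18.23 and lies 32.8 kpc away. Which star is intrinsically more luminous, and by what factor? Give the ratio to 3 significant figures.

Star 2 is more luminous, by a factor of 181.

Star 1: d = 1/p = 1/0.0114″ = 87.72 pc
Star 1: M = m − 5 log₁₀ d + 5 = 11.01 − 5·1.9431 + 5 = 6.295
Star 2: d = 32.8 kpc = 32800 pc
Star 2: M = m − 5 log₁₀ d + 5 = 18.23 − 5·4.5159 + 5 = 0.651
ΔM = M_1 − M_2 = 6.295 − (0.651) = 5.644; smaller M is more luminous → Star 2.
L ratio = 10^(0.4 |ΔM|) = 10^2.258 = 180.9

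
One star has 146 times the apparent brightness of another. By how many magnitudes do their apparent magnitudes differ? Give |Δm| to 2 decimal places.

|Δm| ≈ 5.41

Pogson: Δm = −2.5 log₁₀(ratio) = −2.5 log₁₀(146) = −2.5 × 2.1644 = -5.411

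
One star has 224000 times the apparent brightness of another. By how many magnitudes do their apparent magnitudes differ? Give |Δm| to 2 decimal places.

Pogson: Δm = −2.5 log₁₀(ratio) = −2.5 log₁₀(224000) = −2.5 × 5.3502 = -13.376

|Δm| ≈ 13.38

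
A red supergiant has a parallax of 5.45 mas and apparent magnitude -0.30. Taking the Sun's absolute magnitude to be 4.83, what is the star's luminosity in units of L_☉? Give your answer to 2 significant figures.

L/L_☉ ≈ 38000

d = 1/p = 1000/5.45 mas = 183.5 pc
M = m − 5 log₁₀ d + 5 = -0.30 − 5·2.2636 + 5 = -6.618
M − M_☉ = -6.618 − 4.83 = -11.448
L/L_☉ = 10^(−0.4 × -11.448) = 37950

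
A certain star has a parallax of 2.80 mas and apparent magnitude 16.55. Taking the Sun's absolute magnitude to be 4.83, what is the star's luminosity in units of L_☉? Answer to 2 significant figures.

L/L_☉ ≈ 0.026

d = 1/p = 1000/2.80 mas = 357.1 pc
M = m − 5 log₁₀ d + 5 = 16.55 − 5·2.5528 + 5 = 8.786
M − M_☉ = 8.786 − 4.83 = 3.956
L/L_☉ = 10^(−0.4 × 3.956) = 0.02616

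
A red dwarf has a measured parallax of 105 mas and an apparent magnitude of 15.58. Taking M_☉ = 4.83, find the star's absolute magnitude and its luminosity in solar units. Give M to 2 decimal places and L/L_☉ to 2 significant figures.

M ≈ 15.69; L/L_☉ ≈ 4.5×10^-5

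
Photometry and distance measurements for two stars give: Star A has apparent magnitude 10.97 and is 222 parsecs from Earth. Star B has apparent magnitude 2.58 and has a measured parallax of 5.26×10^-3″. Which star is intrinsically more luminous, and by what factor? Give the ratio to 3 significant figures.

Star B is more luminous, by a factor of 1660.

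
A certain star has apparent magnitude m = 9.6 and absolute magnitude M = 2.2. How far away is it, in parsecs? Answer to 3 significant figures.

μ = m − M = 7.400
m − M = 5 log₁₀ d − 5
log₁₀ d = (m − M)/5 + 1 = 2.4800
d = 10^2.4800 = 302.0 pc

d ≈ 302 pc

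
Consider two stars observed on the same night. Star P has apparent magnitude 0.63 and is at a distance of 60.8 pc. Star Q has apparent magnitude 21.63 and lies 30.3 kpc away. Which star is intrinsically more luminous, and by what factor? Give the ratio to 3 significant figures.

Star P is more luminous, by a factor of 1010.

Star P: M = m − 5 log₁₀ d + 5 = 0.63 − 5·1.7839 + 5 = -3.290
Star Q: d = 30.3 kpc = 30300 pc
Star Q: M = m − 5 log₁₀ d + 5 = 21.63 − 5·4.4814 + 5 = 4.223
ΔM = M_P − M_Q = -3.290 − (4.223) = -7.512; smaller M is more luminous → Star P.
L ratio = 10^(0.4 |ΔM|) = 10^3.005 = 1011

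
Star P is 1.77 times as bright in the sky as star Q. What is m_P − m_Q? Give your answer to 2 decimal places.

m_P − m_Q ≈ -0.62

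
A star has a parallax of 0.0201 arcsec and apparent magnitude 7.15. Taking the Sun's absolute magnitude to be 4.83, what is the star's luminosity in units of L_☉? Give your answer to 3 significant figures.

L/L_☉ ≈ 2.92

d = 1/p = 1/0.0201″ = 49.75 pc
M = m − 5 log₁₀ d + 5 = 7.15 − 5·1.6968 + 5 = 3.666
M − M_☉ = 3.666 − 4.83 = -1.164
L/L_☉ = 10^(−0.4 × -1.164) = 2.922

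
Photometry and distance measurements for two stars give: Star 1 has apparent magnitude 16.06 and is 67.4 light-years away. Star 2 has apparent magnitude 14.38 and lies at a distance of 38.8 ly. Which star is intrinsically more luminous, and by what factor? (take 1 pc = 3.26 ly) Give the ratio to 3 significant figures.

Star 2 is more luminous, by a factor of 1.56.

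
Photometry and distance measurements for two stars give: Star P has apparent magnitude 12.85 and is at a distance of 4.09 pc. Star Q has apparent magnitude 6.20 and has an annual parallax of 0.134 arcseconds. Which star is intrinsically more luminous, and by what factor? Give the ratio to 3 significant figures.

Star P: M = m − 5 log₁₀ d + 5 = 12.85 − 5·0.6117 + 5 = 14.791
Star Q: d = 1/p = 1/0.134″ = 7.463 pc
Star Q: M = m − 5 log₁₀ d + 5 = 6.20 − 5·0.8729 + 5 = 6.836
ΔM = M_P − M_Q = 14.791 − (6.836) = 7.956; smaller M is more luminous → Star Q.
L ratio = 10^(0.4 |ΔM|) = 10^3.182 = 1522

Star Q is more luminous, by a factor of 1520.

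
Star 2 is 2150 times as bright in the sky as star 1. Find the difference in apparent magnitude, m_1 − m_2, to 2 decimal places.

m_1 − m_2 ≈ 8.33

Pogson: Δm = −2.5 log₁₀(ratio) = −2.5 log₁₀(2150) = −2.5 × 3.3324 = -8.331
Star 2 is brighter so has the smaller magnitude: m_1 − m_2 is positive.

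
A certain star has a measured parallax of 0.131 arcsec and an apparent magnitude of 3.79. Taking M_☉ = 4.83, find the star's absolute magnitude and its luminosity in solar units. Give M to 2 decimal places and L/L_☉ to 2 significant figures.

M ≈ 4.38; L/L_☉ ≈ 1.5

d = 1/p = 1/0.131″ = 7.634 pc
M = m − 5 log₁₀ d + 5 = 3.79 − 5·0.8827 + 5 = 4.376
M − M_☉ = 4.376 − 4.83 = -0.454
L/L_☉ = 10^(−0.4 × -0.454) = 1.519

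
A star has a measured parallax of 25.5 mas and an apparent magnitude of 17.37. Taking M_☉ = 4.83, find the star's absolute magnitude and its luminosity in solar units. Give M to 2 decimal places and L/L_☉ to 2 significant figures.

M ≈ 14.40; L/L_☉ ≈ 1.5×10^-4

d = 1/p = 1000/25.5 mas = 39.22 pc
M = m − 5 log₁₀ d + 5 = 17.37 − 5·1.5935 + 5 = 14.403
M − M_☉ = 14.403 − 4.83 = 9.573
L/L_☉ = 10^(−0.4 × 9.573) = 1.482×10^-4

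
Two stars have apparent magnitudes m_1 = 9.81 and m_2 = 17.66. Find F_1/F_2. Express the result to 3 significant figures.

F_1/F_2 ≈ 1380

Δm = 9.81 − (17.66) = -7.85
Flux ratio = 10^(−0.4 Δm) = 10^(−0.4 × -7.85) = 10^3.140 = 1380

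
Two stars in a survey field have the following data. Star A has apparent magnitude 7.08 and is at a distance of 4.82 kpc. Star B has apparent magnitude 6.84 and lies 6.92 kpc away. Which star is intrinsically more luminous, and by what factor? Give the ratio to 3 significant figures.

Star B is more luminous, by a factor of 2.57.

Star A: d = 4.82 kpc = 4820 pc
Star A: M = m − 5 log₁₀ d + 5 = 7.08 − 5·3.6830 + 5 = -6.335
Star B: d = 6.92 kpc = 6920 pc
Star B: M = m − 5 log₁₀ d + 5 = 6.84 − 5·3.8401 + 5 = -7.361
ΔM = M_A − M_B = -6.335 − (-7.361) = 1.025; smaller M is more luminous → Star B.
L ratio = 10^(0.4 |ΔM|) = 10^0.410 = 2.571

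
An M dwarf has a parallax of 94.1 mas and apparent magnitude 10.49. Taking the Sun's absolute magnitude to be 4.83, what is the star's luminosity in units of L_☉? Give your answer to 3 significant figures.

L/L_☉ ≈ 6.15×10^-3

d = 1/p = 1000/94.1 mas = 10.63 pc
M = m − 5 log₁₀ d + 5 = 10.49 − 5·1.0264 + 5 = 10.358
M − M_☉ = 10.358 − 4.83 = 5.528
L/L_☉ = 10^(−0.4 × 5.528) = 6.149×10^-3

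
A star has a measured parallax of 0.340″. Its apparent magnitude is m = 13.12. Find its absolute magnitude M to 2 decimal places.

d = 1/p = 1/0.340″ = 2.941 pc
5 log₁₀(d/10 pc) = 5 log₁₀(2.941) − 5 = -2.657
M = m − 5 log₁₀(d/10) = 13.12 + 2.657 = 15.777

M ≈ 15.78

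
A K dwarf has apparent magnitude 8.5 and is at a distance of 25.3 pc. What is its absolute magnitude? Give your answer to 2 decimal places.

5 log₁₀(d/10 pc) = 5 log₁₀(25.30) − 5 = 2.016
M = m − 5 log₁₀(d/10) = 8.5 − 2.016 = 6.484

M ≈ 6.48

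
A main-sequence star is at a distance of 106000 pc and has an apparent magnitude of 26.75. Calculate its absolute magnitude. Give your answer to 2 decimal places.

5 log₁₀(d/10 pc) = 5 log₁₀(106000) − 5 = 20.127
M = m − 5 log₁₀(d/10) = 26.75 − 20.127 = 6.623

M ≈ 6.62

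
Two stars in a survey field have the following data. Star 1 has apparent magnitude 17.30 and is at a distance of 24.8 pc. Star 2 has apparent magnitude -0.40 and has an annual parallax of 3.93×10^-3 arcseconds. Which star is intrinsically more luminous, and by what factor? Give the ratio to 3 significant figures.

Star 2 is more luminous, by a factor of 1.27×10^9.

Star 1: M = m − 5 log₁₀ d + 5 = 17.30 − 5·1.3945 + 5 = 15.328
Star 2: d = 1/p = 1/3.93×10^-3″ = 254.5 pc
Star 2: M = m − 5 log₁₀ d + 5 = -0.40 − 5·2.4056 + 5 = -7.428
ΔM = M_1 − M_2 = 15.328 − (-7.428) = 22.756; smaller M is more luminous → Star 2.
L ratio = 10^(0.4 |ΔM|) = 10^9.102 = 1.266×10^9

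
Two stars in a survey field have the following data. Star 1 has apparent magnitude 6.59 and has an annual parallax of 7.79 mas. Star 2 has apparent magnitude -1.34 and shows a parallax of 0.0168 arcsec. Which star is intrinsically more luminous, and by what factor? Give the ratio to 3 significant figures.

Star 1: p = 7.79 mas = 7.79×10^-3″ → d = 1/p = 128.4 pc
Star 1: M = m − 5 log₁₀ d + 5 = 6.59 − 5·2.1085 + 5 = 1.048
Star 2: d = 1/p = 1/0.0168″ = 59.52 pc
Star 2: M = m − 5 log₁₀ d + 5 = -1.34 − 5·1.7747 + 5 = -5.213
ΔM = M_1 − M_2 = 1.048 − (-5.213) = 6.261; smaller M is more luminous → Star 2.
L ratio = 10^(0.4 |ΔM|) = 10^2.504 = 319.5

Star 2 is more luminous, by a factor of 319.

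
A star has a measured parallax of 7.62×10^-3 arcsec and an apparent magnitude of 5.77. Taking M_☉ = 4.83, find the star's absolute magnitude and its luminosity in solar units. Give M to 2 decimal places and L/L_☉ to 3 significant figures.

d = 1/p = 1/7.62×10^-3″ = 131.2 pc
M = m − 5 log₁₀ d + 5 = 5.77 − 5·2.1180 + 5 = 0.180
M − M_☉ = 0.180 − 4.83 = -4.650
L/L_☉ = 10^(−0.4 × -4.650) = 72.46

M ≈ 0.18; L/L_☉ ≈ 72.5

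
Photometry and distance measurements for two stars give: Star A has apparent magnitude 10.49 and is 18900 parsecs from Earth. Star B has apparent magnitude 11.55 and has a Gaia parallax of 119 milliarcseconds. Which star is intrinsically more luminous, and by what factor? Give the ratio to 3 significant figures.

Star A: M = m − 5 log₁₀ d + 5 = 10.49 − 5·4.2765 + 5 = -5.892
Star B: p = 119 mas = 0.119″ → d = 1/p = 8.403 pc
Star B: M = m − 5 log₁₀ d + 5 = 11.55 − 5·0.9245 + 5 = 11.928
ΔM = M_A − M_B = -5.892 − (11.928) = -17.820; smaller M is more luminous → Star A.
L ratio = 10^(0.4 |ΔM|) = 10^7.128 = 1.343×10^7

Star A is more luminous, by a factor of 1.34×10^7.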